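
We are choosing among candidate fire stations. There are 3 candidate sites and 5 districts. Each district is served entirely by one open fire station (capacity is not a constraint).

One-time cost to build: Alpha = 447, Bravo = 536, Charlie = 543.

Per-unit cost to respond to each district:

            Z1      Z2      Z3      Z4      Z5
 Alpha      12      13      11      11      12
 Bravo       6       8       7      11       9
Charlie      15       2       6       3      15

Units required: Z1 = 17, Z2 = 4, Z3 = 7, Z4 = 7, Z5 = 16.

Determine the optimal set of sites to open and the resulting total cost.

For any fixed open set, each district goes to its cheapest open site; total = fixed + service.
{Bravo}: Z1→Bravo 6·17=102, Z2→Bravo 8·4=32, Z3→Bravo 7·7=49, Z4→Bravo 11·7=77, Z5→Bravo 9·16=144. Service 404; fixed 536; total 940.
{Alpha}: Z1→Alpha 12·17=204, Z2→Alpha 13·4=52, Z3→Alpha 11·7=77, Z4→Alpha 11·7=77, Z5→Alpha 12·16=192. Service 602; fixed 447; total 1049.
{Charlie}: service 566 + fixed 543 = 1109
{Alpha, Bravo, Charlie}: Z1→Bravo 6·17=102, Z2→Charlie 2·4=8, Z3→Charlie 6·7=42, Z4→Charlie 3·7=21, Z5→Bravo 9·16=144. Service 317; fixed 1526; total 1843.
(All 7 nonempty subsets were checked; Bravo only is lowest.)

Open Bravo only; minimum total cost 940.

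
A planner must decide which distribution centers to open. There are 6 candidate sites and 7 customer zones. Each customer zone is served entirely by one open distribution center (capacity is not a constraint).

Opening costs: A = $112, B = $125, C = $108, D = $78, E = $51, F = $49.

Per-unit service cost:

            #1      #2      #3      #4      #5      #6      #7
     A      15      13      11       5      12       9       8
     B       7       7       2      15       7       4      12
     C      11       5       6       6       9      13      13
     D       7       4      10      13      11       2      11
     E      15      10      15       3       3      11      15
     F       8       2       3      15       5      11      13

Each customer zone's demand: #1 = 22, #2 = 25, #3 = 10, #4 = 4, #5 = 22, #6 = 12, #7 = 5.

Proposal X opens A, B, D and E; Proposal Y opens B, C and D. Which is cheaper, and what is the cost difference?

Proposal X is cheaper by 60.

Proposal X: {A, B, D, E}: #1→B 7·22=154, #2→D 4·25=100, #3→B 2·10=20, #4→E 3·4=12, #5→E 3·22=66, #6→D 2·12=24, #7→A 8·5=40. Service 416; fixed 366; total 782.
Proposal Y: {B, C, D}: #1→B 7·22=154, #2→D 4·25=100, #3→B 2·10=20, #4→C 6·4=24, #5→B 7·22=154, #6→D 2·12=24, #7→D 11·5=55. Service 531; fixed 311; total 842.
Difference: |782 − 842| = 60.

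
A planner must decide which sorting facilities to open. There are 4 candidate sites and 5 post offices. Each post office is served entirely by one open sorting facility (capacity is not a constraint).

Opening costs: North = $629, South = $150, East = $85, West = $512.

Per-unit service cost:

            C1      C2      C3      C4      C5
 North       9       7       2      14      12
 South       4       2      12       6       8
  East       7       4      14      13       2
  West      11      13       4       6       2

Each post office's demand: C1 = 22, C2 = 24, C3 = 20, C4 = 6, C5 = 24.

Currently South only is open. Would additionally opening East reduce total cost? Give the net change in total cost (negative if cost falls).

Yes — net change −59 (cost falls by 59).

Current service cost with {South}: 604.
Adding East: each post office re-picks its cheapest; new service cost 460, saving 144.
Extra fixed cost: 85. Net change = 85 − 144 = -59.
(Totals: 754 → 695.)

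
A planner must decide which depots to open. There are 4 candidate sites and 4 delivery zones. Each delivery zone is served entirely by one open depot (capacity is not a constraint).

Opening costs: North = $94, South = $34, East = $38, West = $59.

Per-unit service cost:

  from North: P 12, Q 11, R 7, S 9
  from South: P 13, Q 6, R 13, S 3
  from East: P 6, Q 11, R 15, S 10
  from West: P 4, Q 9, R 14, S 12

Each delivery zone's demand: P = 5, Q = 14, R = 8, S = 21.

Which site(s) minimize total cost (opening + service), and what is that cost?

For any fixed open set, each delivery zone goes to its cheapest open site; total = fixed + service.
{South}: P→South 13·5=65, Q→South 6·14=84, R→South 13·8=104, S→South 3·21=63. Service 316; fixed 34; total 350.
{South, East}: P→East 6·5=30, Q→South 6·14=84, R→South 13·8=104, S→South 3·21=63. Service 281; fixed 72; total 353.
{South, West}: service 271 + fixed 93 = 364
{North, South, East, West}: P→West 4·5=20, Q→South 6·14=84, R→North 7·8=56, S→South 3·21=63. Service 223; fixed 225; total 448.
(All 15 nonempty subsets were checked; South only is lowest.)

Open South only; minimum total cost 350.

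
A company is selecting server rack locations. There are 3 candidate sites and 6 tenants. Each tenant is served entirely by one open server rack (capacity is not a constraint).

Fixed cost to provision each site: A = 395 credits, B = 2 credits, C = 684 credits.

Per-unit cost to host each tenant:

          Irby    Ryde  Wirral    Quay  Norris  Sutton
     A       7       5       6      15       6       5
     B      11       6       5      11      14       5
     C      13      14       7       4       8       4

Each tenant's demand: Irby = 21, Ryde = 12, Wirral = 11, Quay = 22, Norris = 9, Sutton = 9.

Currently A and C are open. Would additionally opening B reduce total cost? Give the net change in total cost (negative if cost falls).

Yes — net change −9 (cost falls by 9).

Current service cost with {A, C}: 451.
Adding B: each tenant re-picks its cheapest; new service cost 440, saving 11.
Extra fixed cost: 2. Net change = 2 − 11 = -9.
(Totals: 1530 → 1521.)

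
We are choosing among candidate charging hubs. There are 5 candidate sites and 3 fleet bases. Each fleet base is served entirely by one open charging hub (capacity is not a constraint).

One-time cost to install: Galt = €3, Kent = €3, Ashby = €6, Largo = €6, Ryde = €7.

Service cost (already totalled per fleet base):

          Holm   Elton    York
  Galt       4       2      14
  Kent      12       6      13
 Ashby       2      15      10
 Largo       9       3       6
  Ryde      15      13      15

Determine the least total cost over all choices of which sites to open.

Minimum total cost: 21

For any fixed open set, each fleet base goes to its cheapest open site; total = fixed + service.
{Galt, Largo}: Holm→Galt 4, Elton→Galt 2, York→Largo 6. Service 12; fixed 9; total 21.
{Galt}: Holm→Galt 4, Elton→Galt 2, York→Galt 14. Service 20; fixed 3; total 23.
{Galt, Ashby}: Holm→Ashby 2, Elton→Galt 2, York→Ashby 10. Service 14; fixed 9; total 23.
{Galt, Kent, Ashby, Largo, Ryde}: service 10 + fixed 25 = 35
No other subset beats 21.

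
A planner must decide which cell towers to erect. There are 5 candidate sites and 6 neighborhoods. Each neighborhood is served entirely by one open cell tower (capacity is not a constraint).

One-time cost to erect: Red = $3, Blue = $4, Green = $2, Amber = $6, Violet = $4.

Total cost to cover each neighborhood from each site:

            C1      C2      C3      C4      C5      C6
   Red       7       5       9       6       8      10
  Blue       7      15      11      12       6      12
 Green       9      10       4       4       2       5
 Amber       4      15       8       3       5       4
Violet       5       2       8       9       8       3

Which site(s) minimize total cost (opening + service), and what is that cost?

Open Green and Violet; minimum total cost 26.

For any fixed open set, each neighborhood goes to its cheapest open site; total = fixed + service.
{Green, Violet}: C1→Violet 5, C2→Violet 2, C3→Green 4, C4→Green 4, C5→Green 2, C6→Violet 3. Service 20; fixed 6; total 26.
{Red, Green, Violet}: service 20 + fixed 9 = 29
{Blue, Green, Violet}: service 20 + fixed 10 = 30
{Red, Blue, Green, Amber, Violet}: service 18 + fixed 19 = 37
No other subset beats 26.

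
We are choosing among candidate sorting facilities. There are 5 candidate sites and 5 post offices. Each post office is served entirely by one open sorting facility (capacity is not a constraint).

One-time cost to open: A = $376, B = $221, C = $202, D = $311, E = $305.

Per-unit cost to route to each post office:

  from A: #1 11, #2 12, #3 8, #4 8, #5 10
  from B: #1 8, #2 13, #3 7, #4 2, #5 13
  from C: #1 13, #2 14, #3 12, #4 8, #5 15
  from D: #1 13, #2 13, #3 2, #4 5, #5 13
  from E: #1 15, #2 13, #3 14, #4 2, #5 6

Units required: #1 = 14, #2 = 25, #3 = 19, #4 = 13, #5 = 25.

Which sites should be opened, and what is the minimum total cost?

Open B only; minimum total cost 1142.

For any fixed open set, each post office goes to its cheapest open site; total = fixed + service.
{B}: #1→B 8·14=112, #2→B 13·25=325, #3→B 7·19=133, #4→B 2·13=26, #5→B 13·25=325. Service 921; fixed 221; total 1142.
{D}: service 935 + fixed 311 = 1246
{B, E}: #1→B 8·14=112, #2→B 13·25=325, #3→B 7·19=133, #4→B 2·13=26, #5→E 6·25=150. Service 746; fixed 526; total 1272.
{A, B, C, D, E}: #1→B 8·14=112, #2→A 12·25=300, #3→D 2·19=38, #4→B 2·13=26, #5→E 6·25=150. Service 626; fixed 1415; total 2041.
No other subset beats 1142.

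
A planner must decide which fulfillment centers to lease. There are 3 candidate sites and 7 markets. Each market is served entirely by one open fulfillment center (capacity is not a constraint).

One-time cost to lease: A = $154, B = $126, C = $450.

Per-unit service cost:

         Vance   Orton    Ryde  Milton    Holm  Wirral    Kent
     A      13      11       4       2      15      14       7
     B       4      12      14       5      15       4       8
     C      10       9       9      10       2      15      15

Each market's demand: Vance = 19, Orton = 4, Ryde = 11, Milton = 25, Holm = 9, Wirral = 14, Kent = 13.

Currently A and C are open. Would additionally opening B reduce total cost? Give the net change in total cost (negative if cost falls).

Yes — net change −128 (cost falls by 128).

Current service cost with {A, C}: 625.
Adding B: each market re-picks its cheapest; new service cost 371, saving 254.
Extra fixed cost: 126. Net change = 126 − 254 = -128.
(Totals: 1229 → 1101.)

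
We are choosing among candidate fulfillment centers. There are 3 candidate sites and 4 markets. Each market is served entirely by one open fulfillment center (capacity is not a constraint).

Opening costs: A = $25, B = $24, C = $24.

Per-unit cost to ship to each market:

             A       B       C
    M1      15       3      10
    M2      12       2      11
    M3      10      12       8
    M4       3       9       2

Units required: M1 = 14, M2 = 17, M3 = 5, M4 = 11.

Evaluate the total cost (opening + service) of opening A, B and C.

Total cost: 211

Each market is assigned to its cheapest site among the open ones.
{A, B, C}: M1→B 3·14=42, M2→B 2·17=34, M3→C 8·5=40, M4→C 2·11=22. Service 138; fixed 73; total 211.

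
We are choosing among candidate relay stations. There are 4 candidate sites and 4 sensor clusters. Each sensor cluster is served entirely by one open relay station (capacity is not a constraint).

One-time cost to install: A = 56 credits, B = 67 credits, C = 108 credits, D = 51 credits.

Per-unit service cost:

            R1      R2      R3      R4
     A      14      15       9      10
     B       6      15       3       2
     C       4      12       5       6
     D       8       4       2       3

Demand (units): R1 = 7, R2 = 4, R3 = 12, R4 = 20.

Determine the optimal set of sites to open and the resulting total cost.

For any fixed open set, each sensor cluster goes to its cheapest open site; total = fixed + service.
{D}: R1→D 8·7=56, R2→D 4·4=16, R3→D 2·12=24, R4→D 3·20=60. Service 156; fixed 51; total 207.
{B, D}: service 122 + fixed 118 = 240
{B}: service 178 + fixed 67 = 245
{A, B, C, D}: service 108 + fixed 282 = 390
No other subset beats 207.

Open D only; minimum total cost 207.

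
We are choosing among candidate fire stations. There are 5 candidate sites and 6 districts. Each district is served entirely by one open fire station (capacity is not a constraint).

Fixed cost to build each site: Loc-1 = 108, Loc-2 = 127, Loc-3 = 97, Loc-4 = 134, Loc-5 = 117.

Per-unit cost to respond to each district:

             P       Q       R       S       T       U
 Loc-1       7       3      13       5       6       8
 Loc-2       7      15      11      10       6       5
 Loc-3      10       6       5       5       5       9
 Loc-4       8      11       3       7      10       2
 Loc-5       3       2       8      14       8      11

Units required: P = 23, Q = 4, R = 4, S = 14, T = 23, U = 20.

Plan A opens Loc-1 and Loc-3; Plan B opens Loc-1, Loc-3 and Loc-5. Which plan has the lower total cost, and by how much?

Plan A: {Loc-1, Loc-3}: P→Loc-1 7·23=161, Q→Loc-1 3·4=12, R→Loc-3 5·4=20, S→Loc-1 5·14=70, T→Loc-3 5·23=115, U→Loc-1 8·20=160. Service 538; fixed 205; total 743.
Plan B: {Loc-1, Loc-3, Loc-5}: P→Loc-5 3·23=69, Q→Loc-5 2·4=8, R→Loc-3 5·4=20, S→Loc-1 5·14=70, T→Loc-3 5·23=115, U→Loc-1 8·20=160. Service 442; fixed 322; total 764.
Difference: |743 − 764| = 21.

Plan A is cheaper by 21.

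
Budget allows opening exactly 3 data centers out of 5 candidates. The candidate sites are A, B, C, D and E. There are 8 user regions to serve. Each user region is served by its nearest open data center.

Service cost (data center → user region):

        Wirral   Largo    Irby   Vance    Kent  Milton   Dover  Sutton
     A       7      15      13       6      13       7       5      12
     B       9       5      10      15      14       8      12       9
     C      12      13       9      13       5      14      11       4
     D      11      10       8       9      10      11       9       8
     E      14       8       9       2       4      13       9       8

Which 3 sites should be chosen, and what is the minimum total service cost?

With exactly 3 open, each user region uses its cheapest among the chosen.
{A, C, E}: Wirral→A 7, Largo→E 8, Irby→C 9, Vance→E 2, Kent→E 4, Milton→A 7, Dover→A 5, Sutton→C 4. Service cost 46.
{A, B, E}: service cost 47
{A, B, C}: service cost 48
Among all 10 size-3 choices, {A, C, E} is lowest.

Choose A, C and E; total service cost 46.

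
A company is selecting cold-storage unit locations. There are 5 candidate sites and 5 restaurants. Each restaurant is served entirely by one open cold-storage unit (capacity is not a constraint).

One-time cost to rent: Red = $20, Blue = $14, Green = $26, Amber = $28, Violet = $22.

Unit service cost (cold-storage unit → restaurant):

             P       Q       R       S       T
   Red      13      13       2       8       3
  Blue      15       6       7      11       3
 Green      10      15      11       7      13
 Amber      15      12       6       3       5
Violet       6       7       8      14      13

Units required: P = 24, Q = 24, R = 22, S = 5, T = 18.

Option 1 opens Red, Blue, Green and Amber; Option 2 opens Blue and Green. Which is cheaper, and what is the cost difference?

Option 1 is cheaper by 82.

Option 1: {Red, Blue, Green, Amber}: P→Green 10·24=240, Q→Blue 6·24=144, R→Red 2·22=44, S→Amber 3·5=15, T→Red 3·18=54. Service 497; fixed 88; total 585.
Option 2: {Blue, Green}: P→Green 10·24=240, Q→Blue 6·24=144, R→Blue 7·22=154, S→Green 7·5=35, T→Blue 3·18=54. Service 627; fixed 40; total 667.
Difference: |585 − 667| = 82.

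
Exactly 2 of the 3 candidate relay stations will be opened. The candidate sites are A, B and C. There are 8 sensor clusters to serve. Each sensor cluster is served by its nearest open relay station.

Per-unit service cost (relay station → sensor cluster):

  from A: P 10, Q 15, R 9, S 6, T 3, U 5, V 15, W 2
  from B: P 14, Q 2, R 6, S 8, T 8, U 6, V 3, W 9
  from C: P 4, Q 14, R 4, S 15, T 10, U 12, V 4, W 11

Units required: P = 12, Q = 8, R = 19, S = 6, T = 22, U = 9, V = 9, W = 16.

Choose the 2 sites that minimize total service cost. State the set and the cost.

Choose A and C; total service cost 451.

With exactly 2 open, each sensor cluster uses its cheapest among the chosen.
{A, C}: P→C 4·12=48, Q→C 14·8=112, R→C 4·19=76, S→A 6·6=36, T→A 3·22=66, U→A 5·9=45, V→C 4·9=36, W→A 2·16=32. Service cost 451.
{A, B}: service cost 456
{B, C}: service cost 589
Among all 3 size-2 choices, {A, C} is lowest.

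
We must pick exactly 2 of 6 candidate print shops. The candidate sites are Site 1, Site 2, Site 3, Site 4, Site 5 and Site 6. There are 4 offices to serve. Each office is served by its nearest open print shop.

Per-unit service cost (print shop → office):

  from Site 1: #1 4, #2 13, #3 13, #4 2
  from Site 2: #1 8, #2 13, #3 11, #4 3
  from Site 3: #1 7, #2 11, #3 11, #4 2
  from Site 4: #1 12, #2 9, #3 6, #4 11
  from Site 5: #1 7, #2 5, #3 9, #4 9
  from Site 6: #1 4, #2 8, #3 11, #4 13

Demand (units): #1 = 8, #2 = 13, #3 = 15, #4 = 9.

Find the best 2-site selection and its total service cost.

Choose Site 1 and Site 5; total service cost 250.

With exactly 2 open, each office uses its cheapest among the chosen.
{Site 1, Site 5}: #1→Site 1 4·8=32, #2→Site 5 5·13=65, #3→Site 5 9·15=135, #4→Site 1 2·9=18. Service cost 250.
{Site 1, Site 4}: service cost 257
{Site 3, Site 5}: service cost 274
Among all 15 size-2 choices, {Site 1, Site 5} is lowest.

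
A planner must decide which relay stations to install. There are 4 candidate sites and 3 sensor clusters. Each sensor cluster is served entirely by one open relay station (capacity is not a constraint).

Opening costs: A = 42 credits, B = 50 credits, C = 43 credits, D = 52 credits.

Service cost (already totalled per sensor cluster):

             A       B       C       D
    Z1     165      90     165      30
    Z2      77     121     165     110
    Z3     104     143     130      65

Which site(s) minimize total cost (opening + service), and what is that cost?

Open D only; minimum total cost 257.

For any fixed open set, each sensor cluster goes to its cheapest open site; total = fixed + service.
{D}: Z1→D 30, Z2→D 110, Z3→D 65. Service 205; fixed 52; total 257.
{A, D}: service 172 + fixed 94 = 266
{C, D}: Z1→D 30, Z2→D 110, Z3→D 65. Service 205; fixed 95; total 300.
{A, B, C, D}: Z1→D 30, Z2→A 77, Z3→D 65. Service 172; fixed 187; total 359.
No other subset beats 257.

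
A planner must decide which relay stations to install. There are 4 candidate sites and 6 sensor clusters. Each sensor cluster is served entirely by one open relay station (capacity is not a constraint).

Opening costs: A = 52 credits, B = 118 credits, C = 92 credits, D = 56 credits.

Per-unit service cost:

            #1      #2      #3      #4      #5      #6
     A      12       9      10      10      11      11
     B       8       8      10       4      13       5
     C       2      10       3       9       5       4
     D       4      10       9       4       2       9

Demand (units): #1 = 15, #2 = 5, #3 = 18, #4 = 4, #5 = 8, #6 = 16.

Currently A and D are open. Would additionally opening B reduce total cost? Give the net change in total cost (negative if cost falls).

Current service cost with {A, D}: 443.
Adding B: each sensor cluster re-picks its cheapest; new service cost 374, saving 69.
Extra fixed cost: 118. Net change = 118 − 69 = 49.
(Totals: 551 → 600.)

No — net change +49 (cost rises by 49).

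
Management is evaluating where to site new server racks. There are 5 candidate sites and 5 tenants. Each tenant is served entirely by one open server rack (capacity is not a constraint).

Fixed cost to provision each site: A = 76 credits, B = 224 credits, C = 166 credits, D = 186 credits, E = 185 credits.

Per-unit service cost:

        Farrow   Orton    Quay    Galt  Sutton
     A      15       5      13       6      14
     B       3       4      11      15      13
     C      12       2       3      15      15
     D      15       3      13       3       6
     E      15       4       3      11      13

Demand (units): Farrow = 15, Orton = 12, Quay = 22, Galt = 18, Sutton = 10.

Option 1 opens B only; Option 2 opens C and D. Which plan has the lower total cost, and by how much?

Option 2 is cheaper by 223.

Option 1: {B}: Farrow→B 3·15=45, Orton→B 4·12=48, Quay→B 11·22=242, Galt→B 15·18=270, Sutton→B 13·10=130. Service 735; fixed 224; total 959.
Option 2: {C, D}: Farrow→C 12·15=180, Orton→C 2·12=24, Quay→C 3·22=66, Galt→D 3·18=54, Sutton→D 6·10=60. Service 384; fixed 352; total 736.
Difference: |959 − 736| = 223.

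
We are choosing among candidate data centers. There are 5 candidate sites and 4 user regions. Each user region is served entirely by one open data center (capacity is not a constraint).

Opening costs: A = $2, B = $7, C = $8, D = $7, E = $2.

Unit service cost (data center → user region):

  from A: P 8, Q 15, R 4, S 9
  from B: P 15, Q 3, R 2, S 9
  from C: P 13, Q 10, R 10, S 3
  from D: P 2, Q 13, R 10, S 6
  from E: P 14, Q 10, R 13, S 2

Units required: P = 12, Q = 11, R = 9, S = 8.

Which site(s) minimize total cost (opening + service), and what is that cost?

Open B, D and E; minimum total cost 107.

For any fixed open set, each user region goes to its cheapest open site; total = fixed + service.
{B, D, E}: P→D 2·12=24, Q→B 3·11=33, R→B 2·9=18, S→E 2·8=16. Service 91; fixed 16; total 107.
{A, B, D, E}: service 91 + fixed 18 = 109
{B, C, D, E}: service 91 + fixed 24 = 115
{A, B, C, D, E}: P→D 2·12=24, Q→B 3·11=33, R→B 2·9=18, S→E 2·8=16. Service 91; fixed 26; total 117.
No other subset beats 107.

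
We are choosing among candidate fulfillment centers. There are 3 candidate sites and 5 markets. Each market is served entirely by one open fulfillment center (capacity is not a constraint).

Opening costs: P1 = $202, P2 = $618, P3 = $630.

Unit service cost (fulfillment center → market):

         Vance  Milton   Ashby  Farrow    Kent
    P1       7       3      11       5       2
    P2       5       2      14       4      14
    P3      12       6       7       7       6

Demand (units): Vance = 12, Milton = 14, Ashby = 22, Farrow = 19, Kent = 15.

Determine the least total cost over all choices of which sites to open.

For any fixed open set, each market goes to its cheapest open site; total = fixed + service.
{P1}: Vance→P1 7·12=84, Milton→P1 3·14=42, Ashby→P1 11·22=242, Farrow→P1 5·19=95, Kent→P1 2·15=30. Service 493; fixed 202; total 695.
{P3}: Vance→P3 12·12=144, Milton→P3 6·14=84, Ashby→P3 7·22=154, Farrow→P3 7·19=133, Kent→P3 6·15=90. Service 605; fixed 630; total 1235.
{P1, P3}: Vance→P1 7·12=84, Milton→P1 3·14=42, Ashby→P3 7·22=154, Farrow→P1 5·19=95, Kent→P1 2·15=30. Service 405; fixed 832; total 1237.
{P1, P2, P3}: Vance→P2 5·12=60, Milton→P2 2·14=28, Ashby→P3 7·22=154, Farrow→P2 4·19=76, Kent→P1 2·15=30. Service 348; fixed 1450; total 1798.
(All 7 nonempty subsets were checked; P1 only is lowest.)

Minimum total cost: 695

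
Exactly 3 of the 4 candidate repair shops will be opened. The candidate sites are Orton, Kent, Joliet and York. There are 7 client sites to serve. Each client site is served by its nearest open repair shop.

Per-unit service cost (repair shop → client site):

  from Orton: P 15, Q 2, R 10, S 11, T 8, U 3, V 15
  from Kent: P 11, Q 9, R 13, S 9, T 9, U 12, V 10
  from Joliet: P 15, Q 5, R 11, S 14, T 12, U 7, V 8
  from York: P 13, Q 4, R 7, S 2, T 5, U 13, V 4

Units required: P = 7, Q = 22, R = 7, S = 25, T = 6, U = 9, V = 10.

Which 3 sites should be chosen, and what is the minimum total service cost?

Choose Orton, Kent and York; total service cost 317.

With exactly 3 open, each client site uses its cheapest among the chosen.
{Orton, Kent, York}: P→Kent 11·7=77, Q→Orton 2·22=44, R→York 7·7=49, S→York 2·25=50, T→York 5·6=30, U→Orton 3·9=27, V→York 4·10=40. Service cost 317.
{Orton, Joliet, York}: service cost 331
{Kent, Joliet, York}: service cost 397
Among all 4 size-3 choices, {Orton, Kent, York} is lowest.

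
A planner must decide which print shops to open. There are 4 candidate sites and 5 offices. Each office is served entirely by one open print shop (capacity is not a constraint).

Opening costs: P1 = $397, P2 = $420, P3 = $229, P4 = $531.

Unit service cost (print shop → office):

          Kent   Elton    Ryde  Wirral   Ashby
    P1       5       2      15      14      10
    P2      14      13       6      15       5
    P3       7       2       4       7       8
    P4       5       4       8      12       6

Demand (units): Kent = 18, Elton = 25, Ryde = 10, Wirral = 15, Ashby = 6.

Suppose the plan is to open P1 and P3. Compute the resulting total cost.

Each office is assigned to its cheapest site among the open ones.
{P1, P3}: Kent→P1 5·18=90, Elton→P1 2·25=50, Ryde→P3 4·10=40, Wirral→P3 7·15=105, Ashby→P3 8·6=48. Service 333; fixed 626; total 959.

Total cost: 959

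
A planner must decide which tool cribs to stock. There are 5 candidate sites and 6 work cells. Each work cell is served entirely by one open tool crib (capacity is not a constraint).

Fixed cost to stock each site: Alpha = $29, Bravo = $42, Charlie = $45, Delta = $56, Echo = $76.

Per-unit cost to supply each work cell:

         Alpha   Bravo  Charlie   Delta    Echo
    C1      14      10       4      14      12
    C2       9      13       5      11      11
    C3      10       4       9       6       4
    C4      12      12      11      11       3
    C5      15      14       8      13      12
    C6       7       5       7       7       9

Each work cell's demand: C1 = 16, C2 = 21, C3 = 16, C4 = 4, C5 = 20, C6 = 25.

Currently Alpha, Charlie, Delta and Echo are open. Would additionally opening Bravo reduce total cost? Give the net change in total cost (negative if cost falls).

Yes — net change −8 (cost falls by 8).

Current service cost with {Alpha, Charlie, Delta, Echo}: 580.
Adding Bravo: each work cell re-picks its cheapest; new service cost 530, saving 50.
Extra fixed cost: 42. Net change = 42 − 50 = -8.
(Totals: 786 → 778.)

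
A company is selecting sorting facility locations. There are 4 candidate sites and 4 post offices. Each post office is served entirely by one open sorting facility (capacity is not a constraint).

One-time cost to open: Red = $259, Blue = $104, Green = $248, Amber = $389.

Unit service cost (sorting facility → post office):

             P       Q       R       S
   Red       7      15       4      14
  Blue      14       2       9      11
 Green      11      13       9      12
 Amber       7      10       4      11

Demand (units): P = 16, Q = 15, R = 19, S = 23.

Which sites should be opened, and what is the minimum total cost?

Open Blue only; minimum total cost 782.

For any fixed open set, each post office goes to its cheapest open site; total = fixed + service.
{Blue}: P→Blue 14·16=224, Q→Blue 2·15=30, R→Blue 9·19=171, S→Blue 11·23=253. Service 678; fixed 104; total 782.
{Red, Blue}: P→Red 7·16=112, Q→Blue 2·15=30, R→Red 4·19=76, S→Blue 11·23=253. Service 471; fixed 363; total 834.
{Blue, Amber}: P→Amber 7·16=112, Q→Blue 2·15=30, R→Amber 4·19=76, S→Blue 11·23=253. Service 471; fixed 493; total 964.
{Red, Blue, Green, Amber}: service 471 + fixed 1000 = 1471
No other subset beats 782.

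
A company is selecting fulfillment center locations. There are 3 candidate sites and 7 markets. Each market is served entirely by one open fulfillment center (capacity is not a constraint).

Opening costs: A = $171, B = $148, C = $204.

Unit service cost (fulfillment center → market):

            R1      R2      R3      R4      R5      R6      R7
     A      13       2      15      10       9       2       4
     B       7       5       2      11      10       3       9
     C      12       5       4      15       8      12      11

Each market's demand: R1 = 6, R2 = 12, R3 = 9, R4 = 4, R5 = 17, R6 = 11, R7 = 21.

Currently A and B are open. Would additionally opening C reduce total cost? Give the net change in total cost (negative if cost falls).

Current service cost with {A, B}: 383.
Adding C: each market re-picks its cheapest; new service cost 366, saving 17.
Extra fixed cost: 204. Net change = 204 − 17 = 187.
(Totals: 702 → 889.)

No — net change +187 (cost rises by 187).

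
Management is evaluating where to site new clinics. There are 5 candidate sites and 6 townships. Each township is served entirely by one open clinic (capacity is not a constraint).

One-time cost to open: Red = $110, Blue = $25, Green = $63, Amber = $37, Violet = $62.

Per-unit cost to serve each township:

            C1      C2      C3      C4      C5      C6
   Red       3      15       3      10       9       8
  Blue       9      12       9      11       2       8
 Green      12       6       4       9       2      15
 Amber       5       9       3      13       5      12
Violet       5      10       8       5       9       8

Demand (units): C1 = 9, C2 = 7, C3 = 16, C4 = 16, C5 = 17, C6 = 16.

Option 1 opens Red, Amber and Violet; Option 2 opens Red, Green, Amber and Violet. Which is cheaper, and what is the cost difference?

Option 1: {Red, Amber, Violet}: C1→Red 3·9=27, C2→Amber 9·7=63, C3→Red 3·16=48, C4→Violet 5·16=80, C5→Amber 5·17=85, C6→Red 8·16=128. Service 431; fixed 209; total 640.
Option 2: {Red, Green, Amber, Violet}: C1→Red 3·9=27, C2→Green 6·7=42, C3→Red 3·16=48, C4→Violet 5·16=80, C5→Green 2·17=34, C6→Red 8·16=128. Service 359; fixed 272; total 631.
Difference: |640 − 631| = 9.

Option 2 is cheaper by 9.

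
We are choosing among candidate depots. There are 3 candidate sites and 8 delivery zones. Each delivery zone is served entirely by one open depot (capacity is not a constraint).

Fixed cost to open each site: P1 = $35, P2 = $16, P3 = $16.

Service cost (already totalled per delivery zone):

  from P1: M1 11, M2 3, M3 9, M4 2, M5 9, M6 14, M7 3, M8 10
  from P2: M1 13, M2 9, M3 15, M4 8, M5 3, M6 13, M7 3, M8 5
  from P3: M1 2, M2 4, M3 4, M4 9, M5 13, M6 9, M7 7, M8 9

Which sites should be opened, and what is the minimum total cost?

For any fixed open set, each delivery zone goes to its cheapest open site; total = fixed + service.
{P2, P3}: M1→P3 2, M2→P3 4, M3→P3 4, M4→P2 8, M5→P2 3, M6→P3 9, M7→P2 3, M8→P2 5. Service 38; fixed 32; total 70.
{P3}: service 57 + fixed 16 = 73
{P2}: service 69 + fixed 16 = 85
{P1, P2, P3}: service 31 + fixed 67 = 98
(All 7 nonempty subsets were checked; P2 and P3 is lowest.)

Open P2 and P3; minimum total cost 70.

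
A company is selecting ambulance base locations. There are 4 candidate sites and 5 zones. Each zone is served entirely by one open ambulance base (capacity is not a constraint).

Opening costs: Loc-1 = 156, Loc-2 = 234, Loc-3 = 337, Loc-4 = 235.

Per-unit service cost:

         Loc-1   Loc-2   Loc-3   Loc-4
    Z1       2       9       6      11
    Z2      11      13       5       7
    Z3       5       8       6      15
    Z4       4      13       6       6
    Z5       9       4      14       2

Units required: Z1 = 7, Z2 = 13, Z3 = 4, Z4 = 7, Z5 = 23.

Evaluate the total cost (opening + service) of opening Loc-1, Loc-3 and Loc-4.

Total cost: 901

Each zone is assigned to its cheapest site among the open ones.
{Loc-1, Loc-3, Loc-4}: Z1→Loc-1 2·7=14, Z2→Loc-3 5·13=65, Z3→Loc-1 5·4=20, Z4→Loc-1 4·7=28, Z5→Loc-4 2·23=46. Service 173; fixed 728; total 901.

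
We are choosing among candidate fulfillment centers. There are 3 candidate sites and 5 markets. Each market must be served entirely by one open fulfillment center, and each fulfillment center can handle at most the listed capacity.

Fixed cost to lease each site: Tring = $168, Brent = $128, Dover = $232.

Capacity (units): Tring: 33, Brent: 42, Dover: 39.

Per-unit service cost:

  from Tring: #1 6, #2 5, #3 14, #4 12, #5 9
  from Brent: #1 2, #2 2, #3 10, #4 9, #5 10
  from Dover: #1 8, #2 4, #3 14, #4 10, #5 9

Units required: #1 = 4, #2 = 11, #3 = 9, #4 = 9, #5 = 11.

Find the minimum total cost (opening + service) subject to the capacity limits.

Open {Tring, Brent}: #1→Brent 2·4=8, #2→Brent 2·11=22, #3→Brent 10·9=90, #4→Brent 9·9=81, #5→Tring 9·11=99.
Loads: Tring carries 11/33, Brent carries 33/42. Service 300; fixed 296; total 596.
Next best feasible plan costs 612.

Minimum total cost: 596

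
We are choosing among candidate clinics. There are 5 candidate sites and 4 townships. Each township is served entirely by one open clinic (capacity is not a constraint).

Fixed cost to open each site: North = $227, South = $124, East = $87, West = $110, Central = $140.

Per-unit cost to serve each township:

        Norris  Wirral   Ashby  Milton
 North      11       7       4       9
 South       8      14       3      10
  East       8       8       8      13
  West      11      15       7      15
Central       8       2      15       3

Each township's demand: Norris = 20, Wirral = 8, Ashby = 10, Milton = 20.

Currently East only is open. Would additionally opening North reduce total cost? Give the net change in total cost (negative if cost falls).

Current service cost with {East}: 564.
Adding North: each township re-picks its cheapest; new service cost 436, saving 128.
Extra fixed cost: 227. Net change = 227 − 128 = 99.
(Totals: 651 → 750.)

No — net change +99 (cost rises by 99).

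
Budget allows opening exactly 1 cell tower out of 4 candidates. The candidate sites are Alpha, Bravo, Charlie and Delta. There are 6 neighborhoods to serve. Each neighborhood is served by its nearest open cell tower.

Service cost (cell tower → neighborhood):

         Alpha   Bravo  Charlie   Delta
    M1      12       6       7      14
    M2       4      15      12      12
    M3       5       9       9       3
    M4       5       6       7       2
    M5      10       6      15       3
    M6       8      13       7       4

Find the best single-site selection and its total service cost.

Choose Delta only; total service cost 38.

With exactly 1 open, each neighborhood uses its cheapest among the chosen.
{Delta}: M1→Delta 14, M2→Delta 12, M3→Delta 3, M4→Delta 2, M5→Delta 3, M6→Delta 4. Service cost 38.
{Alpha}: service cost 44
{Bravo}: service cost 55
Among all 4 size-1 choices, {Delta} is lowest.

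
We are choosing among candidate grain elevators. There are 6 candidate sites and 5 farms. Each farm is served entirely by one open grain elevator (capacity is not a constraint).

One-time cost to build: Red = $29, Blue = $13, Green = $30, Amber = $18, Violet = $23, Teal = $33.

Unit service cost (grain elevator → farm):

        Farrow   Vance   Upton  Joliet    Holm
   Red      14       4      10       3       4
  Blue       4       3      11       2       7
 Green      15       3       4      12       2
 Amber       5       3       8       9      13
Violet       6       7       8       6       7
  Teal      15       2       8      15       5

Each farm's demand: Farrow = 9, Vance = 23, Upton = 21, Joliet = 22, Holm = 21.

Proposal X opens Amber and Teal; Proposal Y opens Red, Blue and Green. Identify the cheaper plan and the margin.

Proposal Y is cheaper by 266.

Proposal X: {Amber, Teal}: Farrow→Amber 5·9=45, Vance→Teal 2·23=46, Upton→Amber 8·21=168, Joliet→Amber 9·22=198, Holm→Teal 5·21=105. Service 562; fixed 51; total 613.
Proposal Y: {Red, Blue, Green}: Farrow→Blue 4·9=36, Vance→Blue 3·23=69, Upton→Green 4·21=84, Joliet→Blue 2·22=44, Holm→Green 2·21=42. Service 275; fixed 72; total 347.
Difference: |613 − 347| = 266.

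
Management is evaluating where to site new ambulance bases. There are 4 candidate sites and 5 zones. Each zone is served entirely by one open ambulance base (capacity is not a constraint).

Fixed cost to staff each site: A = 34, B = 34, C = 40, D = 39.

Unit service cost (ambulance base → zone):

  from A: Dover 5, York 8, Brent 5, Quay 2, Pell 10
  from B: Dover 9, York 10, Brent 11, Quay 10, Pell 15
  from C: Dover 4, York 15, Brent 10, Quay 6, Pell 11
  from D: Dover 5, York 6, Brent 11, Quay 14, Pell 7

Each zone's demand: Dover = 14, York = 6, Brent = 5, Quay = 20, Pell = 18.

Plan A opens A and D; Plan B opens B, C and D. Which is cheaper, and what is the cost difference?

Plan A: {A, D}: Dover→A 5·14=70, York→D 6·6=36, Brent→A 5·5=25, Quay→A 2·20=40, Pell→D 7·18=126. Service 297; fixed 73; total 370.
Plan B: {B, C, D}: Dover→C 4·14=56, York→D 6·6=36, Brent→C 10·5=50, Quay→C 6·20=120, Pell→D 7·18=126. Service 388; fixed 113; total 501.
Difference: |370 − 501| = 131.

Plan A is cheaper by 131.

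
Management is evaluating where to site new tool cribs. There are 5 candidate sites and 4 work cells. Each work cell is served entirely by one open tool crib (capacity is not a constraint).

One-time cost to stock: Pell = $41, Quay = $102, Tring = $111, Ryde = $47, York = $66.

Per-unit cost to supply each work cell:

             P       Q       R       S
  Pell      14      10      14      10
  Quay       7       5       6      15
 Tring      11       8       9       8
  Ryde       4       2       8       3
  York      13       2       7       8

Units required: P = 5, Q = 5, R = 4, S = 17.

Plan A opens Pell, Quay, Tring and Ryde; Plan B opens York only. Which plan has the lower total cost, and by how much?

Plan B is cheaper by 101.

Plan A: {Pell, Quay, Tring, Ryde}: P→Ryde 4·5=20, Q→Ryde 2·5=10, R→Quay 6·4=24, S→Ryde 3·17=51. Service 105; fixed 301; total 406.
Plan B: {York}: P→York 13·5=65, Q→York 2·5=10, R→York 7·4=28, S→York 8·17=136. Service 239; fixed 66; total 305.
Difference: |406 − 305| = 101.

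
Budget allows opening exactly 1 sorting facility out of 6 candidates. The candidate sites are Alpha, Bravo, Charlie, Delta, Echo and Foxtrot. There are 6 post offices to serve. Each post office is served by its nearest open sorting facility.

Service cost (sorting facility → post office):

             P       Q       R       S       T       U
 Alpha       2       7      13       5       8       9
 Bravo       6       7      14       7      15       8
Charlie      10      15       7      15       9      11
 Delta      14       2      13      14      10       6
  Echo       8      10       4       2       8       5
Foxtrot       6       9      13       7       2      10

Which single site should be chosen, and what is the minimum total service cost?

With exactly 1 open, each post office uses its cheapest among the chosen.
{Echo}: P→Echo 8, Q→Echo 10, R→Echo 4, S→Echo 2, T→Echo 8, U→Echo 5. Service cost 37.
{Alpha}: service cost 44
{Foxtrot}: service cost 47
Among all 6 size-1 choices, {Echo} is lowest.

Choose Echo only; total service cost 37.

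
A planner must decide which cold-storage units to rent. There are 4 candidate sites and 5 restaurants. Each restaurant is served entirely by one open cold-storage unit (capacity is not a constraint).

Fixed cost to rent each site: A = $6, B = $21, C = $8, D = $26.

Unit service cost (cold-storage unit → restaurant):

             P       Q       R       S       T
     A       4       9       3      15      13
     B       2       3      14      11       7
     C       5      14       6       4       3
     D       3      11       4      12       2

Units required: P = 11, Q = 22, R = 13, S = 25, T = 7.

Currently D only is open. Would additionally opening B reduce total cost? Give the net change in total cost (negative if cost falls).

Yes — net change −191 (cost falls by 191).

Current service cost with {D}: 641.
Adding B: each restaurant re-picks its cheapest; new service cost 429, saving 212.
Extra fixed cost: 21. Net change = 21 − 212 = -191.
(Totals: 667 → 476.)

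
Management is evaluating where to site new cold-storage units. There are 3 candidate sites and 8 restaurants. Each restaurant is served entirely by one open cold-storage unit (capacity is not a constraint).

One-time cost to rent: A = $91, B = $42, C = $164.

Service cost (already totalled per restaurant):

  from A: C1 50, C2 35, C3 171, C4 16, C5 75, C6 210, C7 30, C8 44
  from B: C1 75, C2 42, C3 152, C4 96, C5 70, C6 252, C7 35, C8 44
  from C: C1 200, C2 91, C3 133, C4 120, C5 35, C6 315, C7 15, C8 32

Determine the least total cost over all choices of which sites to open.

For any fixed open set, each restaurant goes to its cheapest open site; total = fixed + service.
{A}: C1→A 50, C2→A 35, C3→A 171, C4→A 16, C5→A 75, C6→A 210, C7→A 30, C8→A 44. Service 631; fixed 91; total 722.
{A, B}: service 607 + fixed 133 = 740
{A, C}: C1→A 50, C2→A 35, C3→C 133, C4→A 16, C5→C 35, C6→A 210, C7→C 15, C8→C 32. Service 526; fixed 255; total 781.
{A, B, C}: C1→A 50, C2→A 35, C3→C 133, C4→A 16, C5→C 35, C6→A 210, C7→C 15, C8→C 32. Service 526; fixed 297; total 823.
(All 7 nonempty subsets were checked; A only is lowest.)

Minimum total cost: 722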